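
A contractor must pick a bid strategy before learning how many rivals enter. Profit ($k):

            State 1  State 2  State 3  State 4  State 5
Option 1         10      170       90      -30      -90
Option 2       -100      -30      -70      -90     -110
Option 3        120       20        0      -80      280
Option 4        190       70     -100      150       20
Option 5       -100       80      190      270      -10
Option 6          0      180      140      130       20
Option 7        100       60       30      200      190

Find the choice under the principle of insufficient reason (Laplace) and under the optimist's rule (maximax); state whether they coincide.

Row averages: Option 1=30, Option 2=-80, Option 3=68, Option 4=66, Option 5=86, Option 6=94, Option 7=116
Highest average = 116 → Option 7.
Row maxima: Option 1=170, Option 2=-30, Option 3=280, Option 4=190, Option 5=270, Option 6=180, Option 7=200
Best best-case = 280 → Option 3.

laplace → Option 7; maximax → Option 3 (disagree)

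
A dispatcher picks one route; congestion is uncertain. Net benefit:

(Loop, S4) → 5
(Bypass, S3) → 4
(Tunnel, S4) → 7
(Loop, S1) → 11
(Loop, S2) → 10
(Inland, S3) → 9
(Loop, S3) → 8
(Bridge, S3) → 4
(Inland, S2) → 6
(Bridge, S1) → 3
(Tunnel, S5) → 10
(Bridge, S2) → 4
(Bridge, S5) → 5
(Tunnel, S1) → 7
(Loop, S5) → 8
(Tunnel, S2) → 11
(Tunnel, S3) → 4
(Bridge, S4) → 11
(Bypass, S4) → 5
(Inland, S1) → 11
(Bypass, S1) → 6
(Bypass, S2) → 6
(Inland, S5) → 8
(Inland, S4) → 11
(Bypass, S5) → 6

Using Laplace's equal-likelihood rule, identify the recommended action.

Inland

Row averages: Inland=9, Tunnel=7.8, Bridge=5.4, Bypass=5.4, Loop=8.4
Highest average = 9 → Inland.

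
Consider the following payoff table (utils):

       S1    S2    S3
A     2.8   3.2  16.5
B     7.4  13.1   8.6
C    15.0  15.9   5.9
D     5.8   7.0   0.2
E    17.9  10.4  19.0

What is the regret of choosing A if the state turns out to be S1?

15.1

Best payoff under S1 is 17.9.
Regret = 17.9 − 2.8 = 15.1.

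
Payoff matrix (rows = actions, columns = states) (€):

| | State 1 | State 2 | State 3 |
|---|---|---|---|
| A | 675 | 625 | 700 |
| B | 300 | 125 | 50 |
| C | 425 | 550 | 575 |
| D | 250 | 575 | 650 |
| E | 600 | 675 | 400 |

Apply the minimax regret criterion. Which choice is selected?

A

Column bests: State 1=675, State 2=675, State 3=700.
A regrets: 0, 50, 0 → max 50
B regrets: 375, 550, 650 → max 650
C regrets: 250, 125, 125 → max 250
D regrets: 425, 100, 50 → max 425
E regrets: 75, 0, 300 → max 300
Smallest max regret = 50 → A.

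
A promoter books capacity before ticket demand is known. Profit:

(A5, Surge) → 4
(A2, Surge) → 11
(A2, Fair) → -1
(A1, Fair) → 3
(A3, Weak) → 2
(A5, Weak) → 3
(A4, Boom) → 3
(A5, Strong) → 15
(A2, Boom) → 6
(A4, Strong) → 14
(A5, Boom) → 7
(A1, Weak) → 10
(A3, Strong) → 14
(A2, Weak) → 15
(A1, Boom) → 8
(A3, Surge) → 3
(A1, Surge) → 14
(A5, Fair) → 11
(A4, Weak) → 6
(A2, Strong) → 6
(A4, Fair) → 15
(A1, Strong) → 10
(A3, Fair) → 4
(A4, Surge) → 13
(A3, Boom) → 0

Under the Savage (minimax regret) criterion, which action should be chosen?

A4

Column bests: Weak=15, Fair=15, Strong=15, Boom=8, Surge=14.
A1 regrets: 5, 12, 5, 0, 0 → max 12
A2 regrets: 0, 16, 9, 2, 3 → max 16
A3 regrets: 13, 11, 1, 8, 11 → max 13
A4 regrets: 9, 0, 1, 5, 1 → max 9
A5 regrets: 12, 4, 0, 1, 10 → max 12
Smallest max regret = 9 → A4.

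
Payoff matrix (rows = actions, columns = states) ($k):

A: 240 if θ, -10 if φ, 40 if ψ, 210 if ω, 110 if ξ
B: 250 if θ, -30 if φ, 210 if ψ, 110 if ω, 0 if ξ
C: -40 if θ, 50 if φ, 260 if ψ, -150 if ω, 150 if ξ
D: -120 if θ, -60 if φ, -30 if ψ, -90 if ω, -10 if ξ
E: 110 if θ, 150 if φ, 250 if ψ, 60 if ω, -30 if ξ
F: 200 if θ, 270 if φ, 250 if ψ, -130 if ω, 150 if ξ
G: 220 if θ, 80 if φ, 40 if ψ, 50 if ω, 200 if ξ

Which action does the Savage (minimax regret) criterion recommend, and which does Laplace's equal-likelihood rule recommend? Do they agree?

minimax regret → G; laplace → F (disagree)

Column bests: θ=250, φ=270, ψ=260, ω=210, ξ=200.
A regrets: 10, 280, 220, 0, 90 → max 280
B regrets: 0, 300, 50, 100, 200 → max 300
C regrets: 290, 220, 0, 360, 50 → max 360
D regrets: 370, 330, 290, 300, 210 → max 370
E regrets: 140, 120, 10, 150, 230 → max 230
F regrets: 50, 0, 10, 340, 50 → max 340
G regrets: 30, 190, 220, 160, 0 → max 220
Smallest max regret = 220 → G.
Row averages: A=118, B=108, C=54, D=-62, E=108, F=148, G=118
Highest average = 148 → F.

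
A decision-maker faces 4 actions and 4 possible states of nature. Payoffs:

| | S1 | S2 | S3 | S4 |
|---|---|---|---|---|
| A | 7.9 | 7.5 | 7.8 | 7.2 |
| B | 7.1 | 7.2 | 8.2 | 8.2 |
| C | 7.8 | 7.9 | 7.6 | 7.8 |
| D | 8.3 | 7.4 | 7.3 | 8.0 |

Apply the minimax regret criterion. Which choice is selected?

Column bests: S1=8.3, S2=7.9, S3=8.2, S4=8.2.
A regrets: 0.4, 0.4, 0.4, 1.0 → max 1.0
B regrets: 1.2, 0.7, 0.0, 0.0 → max 1.2
C regrets: 0.5, 0.0, 0.6, 0.4 → max 0.6
D regrets: 0.0, 0.5, 0.9, 0.2 → max 0.9
Smallest max regret = 0.6 → C.

C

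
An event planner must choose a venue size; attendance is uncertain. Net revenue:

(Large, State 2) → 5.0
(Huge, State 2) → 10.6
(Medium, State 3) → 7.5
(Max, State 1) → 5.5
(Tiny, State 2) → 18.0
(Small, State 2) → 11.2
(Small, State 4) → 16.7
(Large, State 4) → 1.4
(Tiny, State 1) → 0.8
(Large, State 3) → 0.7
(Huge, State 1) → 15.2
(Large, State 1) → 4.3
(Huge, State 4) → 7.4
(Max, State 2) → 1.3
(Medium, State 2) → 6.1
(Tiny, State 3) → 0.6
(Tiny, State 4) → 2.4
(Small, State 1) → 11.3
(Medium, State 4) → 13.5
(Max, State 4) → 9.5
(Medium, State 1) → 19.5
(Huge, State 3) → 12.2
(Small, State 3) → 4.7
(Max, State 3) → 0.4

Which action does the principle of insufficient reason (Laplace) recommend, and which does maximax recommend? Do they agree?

laplace → Medium; maximax → Medium (agree)

Row averages: Tiny=5.45, Small=10.975, Medium=11.65, Large=2.85, Huge=11.35, Max=4.175
Highest average = 11.65 → Medium.
Row maxima: Tiny=18.0, Small=16.7, Medium=19.5, Large=5.0, Huge=15.2, Max=9.5
Best best-case = 19.5 → Medium.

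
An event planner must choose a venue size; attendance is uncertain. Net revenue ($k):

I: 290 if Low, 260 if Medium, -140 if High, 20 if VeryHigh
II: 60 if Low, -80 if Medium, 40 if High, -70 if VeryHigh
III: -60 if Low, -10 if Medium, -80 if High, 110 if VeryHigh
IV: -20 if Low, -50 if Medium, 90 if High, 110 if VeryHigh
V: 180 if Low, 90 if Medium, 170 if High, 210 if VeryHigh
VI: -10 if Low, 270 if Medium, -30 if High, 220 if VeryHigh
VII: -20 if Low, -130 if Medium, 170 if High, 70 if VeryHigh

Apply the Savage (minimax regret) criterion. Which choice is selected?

V

Column bests: Low=290, Medium=270, High=170, VeryHigh=220.
I regrets: 0, 10, 310, 200 → max 310
II regrets: 230, 350, 130, 290 → max 350
III regrets: 350, 280, 250, 110 → max 350
IV regrets: 310, 320, 80, 110 → max 320
V regrets: 110, 180, 0, 10 → max 180
VI regrets: 300, 0, 200, 0 → max 300
VII regrets: 310, 400, 0, 150 → max 400
Smallest max regret = 180 → V.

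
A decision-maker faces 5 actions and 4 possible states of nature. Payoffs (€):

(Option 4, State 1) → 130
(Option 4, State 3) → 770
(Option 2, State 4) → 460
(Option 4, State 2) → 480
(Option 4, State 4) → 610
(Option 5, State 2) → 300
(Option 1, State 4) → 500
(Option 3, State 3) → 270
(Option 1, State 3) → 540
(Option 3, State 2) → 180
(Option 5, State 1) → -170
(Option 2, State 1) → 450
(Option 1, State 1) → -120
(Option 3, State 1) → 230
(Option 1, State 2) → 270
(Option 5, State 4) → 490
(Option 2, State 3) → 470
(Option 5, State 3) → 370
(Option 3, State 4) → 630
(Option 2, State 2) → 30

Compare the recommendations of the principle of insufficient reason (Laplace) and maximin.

Row averages: Option 1=297.5, Option 2=352.5, Option 3=327.5, Option 4=497.5, Option 5=247.5
Highest average = 497.5 → Option 4.
Row minima: Option 1=-120, Option 2=30, Option 3=180, Option 4=130, Option 5=-170
Best worst-case = 180 → Option 3.

laplace → Option 4; maximin → Option 3 (disagree)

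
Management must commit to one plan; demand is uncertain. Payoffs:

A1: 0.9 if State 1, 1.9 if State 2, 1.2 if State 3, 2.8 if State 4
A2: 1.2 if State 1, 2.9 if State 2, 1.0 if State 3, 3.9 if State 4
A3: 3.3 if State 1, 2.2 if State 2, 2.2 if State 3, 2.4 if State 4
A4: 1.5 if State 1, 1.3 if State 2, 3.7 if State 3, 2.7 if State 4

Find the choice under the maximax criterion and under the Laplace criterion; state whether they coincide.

Row maxima: A1=2.8, A2=3.9, A3=3.3, A4=3.7
Best best-case = 3.9 → A2.
Row averages: A1=1.7, A2=2.25, A3=2.525, A4=2.3
Highest average = 2.525 → A3.

maximax → A2; laplace → A3 (disagree)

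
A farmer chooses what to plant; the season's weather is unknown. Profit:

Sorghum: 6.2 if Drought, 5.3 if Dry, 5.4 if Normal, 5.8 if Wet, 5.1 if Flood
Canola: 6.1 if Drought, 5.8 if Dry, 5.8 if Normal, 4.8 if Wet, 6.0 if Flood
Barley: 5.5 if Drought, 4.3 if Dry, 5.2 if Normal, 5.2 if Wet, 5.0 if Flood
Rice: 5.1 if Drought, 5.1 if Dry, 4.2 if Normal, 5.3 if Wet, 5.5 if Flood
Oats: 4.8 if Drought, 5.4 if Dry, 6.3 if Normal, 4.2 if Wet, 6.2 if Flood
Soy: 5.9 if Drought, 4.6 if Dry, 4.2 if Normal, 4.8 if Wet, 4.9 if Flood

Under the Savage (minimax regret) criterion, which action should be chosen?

Column bests: Drought=6.2, Dry=5.8, Normal=6.3, Wet=5.8, Flood=6.2.
Sorghum regrets: 0.0, 0.5, 0.9, 0.0, 1.1 → max 1.1
Canola regrets: 0.1, 0.0, 0.5, 1.0, 0.2 → max 1.0
Barley regrets: 0.7, 1.5, 1.1, 0.6, 1.2 → max 1.5
Rice regrets: 1.1, 0.7, 2.1, 0.5, 0.7 → max 2.1
Oats regrets: 1.4, 0.4, 0.0, 1.6, 0.0 → max 1.6
Soy regrets: 0.3, 1.2, 2.1, 1.0, 1.3 → max 2.1
Smallest max regret = 1.0 → Canola.

Canola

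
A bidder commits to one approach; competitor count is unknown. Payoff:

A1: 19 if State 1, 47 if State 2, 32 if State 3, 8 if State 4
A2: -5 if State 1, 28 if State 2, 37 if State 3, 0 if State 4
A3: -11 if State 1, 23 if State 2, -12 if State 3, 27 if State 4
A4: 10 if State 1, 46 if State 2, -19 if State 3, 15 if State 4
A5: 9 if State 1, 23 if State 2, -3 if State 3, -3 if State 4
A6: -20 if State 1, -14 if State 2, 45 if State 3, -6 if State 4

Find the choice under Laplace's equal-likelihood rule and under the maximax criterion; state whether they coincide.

Row averages: A1=26.5, A2=15, A3=6.75, A4=13, A5=6.5, A6=1.25
Highest average = 26.5 → A1.
Row maxima: A1=47, A2=37, A3=27, A4=46, A5=23, A6=45
Best best-case = 47 → A1.

laplace → A1; maximax → A1 (agree)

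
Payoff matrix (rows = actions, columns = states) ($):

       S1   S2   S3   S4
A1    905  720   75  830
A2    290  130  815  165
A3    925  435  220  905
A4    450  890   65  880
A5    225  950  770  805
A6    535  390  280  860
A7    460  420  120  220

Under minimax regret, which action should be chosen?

A6

Column bests: S1=925, S2=950, S3=815, S4=905.
A1 regrets: 20, 230, 740, 75 → max 740
A2 regrets: 635, 820, 0, 740 → max 820
A3 regrets: 0, 515, 595, 0 → max 595
A4 regrets: 475, 60, 750, 25 → max 750
A5 regrets: 700, 0, 45, 100 → max 700
A6 regrets: 390, 560, 535, 45 → max 560
A7 regrets: 465, 530, 695, 685 → max 695
Smallest max regret = 560 → A6.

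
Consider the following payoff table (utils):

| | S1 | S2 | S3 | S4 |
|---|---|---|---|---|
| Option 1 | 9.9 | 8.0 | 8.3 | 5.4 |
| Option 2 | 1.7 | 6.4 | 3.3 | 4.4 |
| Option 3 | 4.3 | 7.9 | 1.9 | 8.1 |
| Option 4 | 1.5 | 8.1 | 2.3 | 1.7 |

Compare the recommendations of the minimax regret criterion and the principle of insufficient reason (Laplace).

Column bests: S1=9.9, S2=8.1, S3=8.3, S4=8.1.
Option 1 regrets: 0.0, 0.1, 0.0, 2.7 → max 2.7
Option 2 regrets: 8.2, 1.7, 5.0, 3.7 → max 8.2
Option 3 regrets: 5.6, 0.2, 6.4, 0.0 → max 6.4
Option 4 regrets: 8.4, 0.0, 6.0, 6.4 → max 8.4
Smallest max regret = 2.7 → Option 1.
Row averages: Option 1=7.9, Option 2=3.95, Option 3=5.55, Option 4=3.4
Highest average = 7.9 → Option 1.

minimax regret → Option 1; laplace → Option 1 (agree)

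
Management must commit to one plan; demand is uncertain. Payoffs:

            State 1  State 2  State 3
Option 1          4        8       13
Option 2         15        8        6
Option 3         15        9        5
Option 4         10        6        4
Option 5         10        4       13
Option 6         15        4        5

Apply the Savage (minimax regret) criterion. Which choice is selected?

Option 5

Column bests: State 1=15, State 2=9, State 3=13.
Option 1 regrets: 11, 1, 0 → max 11
Option 2 regrets: 0, 1, 7 → max 7
Option 3 regrets: 0, 0, 8 → max 8
Option 4 regrets: 5, 3, 9 → max 9
Option 5 regrets: 5, 5, 0 → max 5
Option 6 regrets: 0, 5, 8 → max 8
Smallest max regret = 5 → Option 5.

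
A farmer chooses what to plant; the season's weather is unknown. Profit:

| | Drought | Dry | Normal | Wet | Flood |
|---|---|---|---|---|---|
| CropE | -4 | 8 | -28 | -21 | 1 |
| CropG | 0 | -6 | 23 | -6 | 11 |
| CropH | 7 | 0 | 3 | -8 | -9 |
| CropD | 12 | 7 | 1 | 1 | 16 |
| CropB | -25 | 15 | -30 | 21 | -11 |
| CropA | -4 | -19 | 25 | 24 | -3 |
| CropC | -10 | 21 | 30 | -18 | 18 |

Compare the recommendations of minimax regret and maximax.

minimax regret → CropD; maximax → CropC (disagree)

Column bests: Drought=12, Dry=21, Normal=30, Wet=24, Flood=18.
CropE regrets: 16, 13, 58, 45, 17 → max 58
CropG regrets: 12, 27, 7, 30, 7 → max 30
CropH regrets: 5, 21, 27, 32, 27 → max 32
CropD regrets: 0, 14, 29, 23, 2 → max 29
CropB regrets: 37, 6, 60, 3, 29 → max 60
CropA regrets: 16, 40, 5, 0, 21 → max 40
CropC regrets: 22, 0, 0, 42, 0 → max 42
Smallest max regret = 29 → CropD.
Row maxima: CropE=8, CropG=23, CropH=7, CropD=16, CropB=21, CropA=25, CropC=30
Best best-case = 30 → CropC.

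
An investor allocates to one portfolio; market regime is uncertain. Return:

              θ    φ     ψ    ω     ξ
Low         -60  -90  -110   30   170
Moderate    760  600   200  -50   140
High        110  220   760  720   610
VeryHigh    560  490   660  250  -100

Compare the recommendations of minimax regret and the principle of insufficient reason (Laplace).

Column bests: θ=760, φ=600, ψ=760, ω=720, ξ=610.
Low regrets: 820, 690, 870, 690, 440 → max 870
Moderate regrets: 0, 0, 560, 770, 470 → max 770
High regrets: 650, 380, 0, 0, 0 → max 650
VeryHigh regrets: 200, 110, 100, 470, 710 → max 710
Smallest max regret = 650 → High.
Row averages: Low=-12, Moderate=330, High=484, VeryHigh=372
Highest average = 484 → High.

minimax regret → High; laplace → High (agree)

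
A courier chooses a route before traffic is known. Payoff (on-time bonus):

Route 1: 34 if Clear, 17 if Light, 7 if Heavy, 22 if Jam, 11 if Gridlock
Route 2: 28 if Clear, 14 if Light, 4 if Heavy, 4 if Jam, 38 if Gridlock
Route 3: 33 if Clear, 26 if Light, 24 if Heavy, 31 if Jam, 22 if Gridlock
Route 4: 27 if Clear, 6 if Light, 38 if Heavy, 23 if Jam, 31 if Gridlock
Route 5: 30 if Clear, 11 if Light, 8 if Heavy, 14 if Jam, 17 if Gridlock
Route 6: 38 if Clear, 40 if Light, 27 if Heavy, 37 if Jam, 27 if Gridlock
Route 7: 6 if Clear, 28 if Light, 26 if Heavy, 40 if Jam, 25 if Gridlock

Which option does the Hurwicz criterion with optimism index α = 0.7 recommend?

Route 1: 0.7·34 + 0.3·7 = 25.9
Route 2: 0.7·38 + 0.3·4 = 27.8
Route 3: 0.7·33 + 0.3·22 = 29.7
Route 4: 0.7·38 + 0.3·6 = 28.4
Route 5: 0.7·30 + 0.3·8 = 23.4
Route 6: 0.7·40 + 0.3·27 = 36.1
Route 7: 0.7·40 + 0.3·6 = 29.8
Highest Hurwicz score = 36.1 → Route 6.

Route 6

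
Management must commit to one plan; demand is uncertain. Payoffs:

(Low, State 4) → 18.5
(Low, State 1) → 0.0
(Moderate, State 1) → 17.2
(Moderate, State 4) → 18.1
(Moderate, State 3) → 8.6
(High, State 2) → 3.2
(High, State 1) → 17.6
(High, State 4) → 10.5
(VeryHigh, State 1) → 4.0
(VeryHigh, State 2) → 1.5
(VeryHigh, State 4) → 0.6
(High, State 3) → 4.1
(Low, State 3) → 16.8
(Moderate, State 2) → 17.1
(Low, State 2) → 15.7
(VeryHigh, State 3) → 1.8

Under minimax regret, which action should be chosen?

Column bests: State 1=17.6, State 2=17.1, State 3=16.8, State 4=18.5.
Low regrets: 17.6, 1.4, 0.0, 0.0 → max 17.6
Moderate regrets: 0.4, 0.0, 8.2, 0.4 → max 8.2
High regrets: 0.0, 13.9, 12.7, 8.0 → max 13.9
VeryHigh regrets: 13.6, 15.6, 15.0, 17.9 → max 17.9
Smallest max regret = 8.2 → Moderate.

Moderate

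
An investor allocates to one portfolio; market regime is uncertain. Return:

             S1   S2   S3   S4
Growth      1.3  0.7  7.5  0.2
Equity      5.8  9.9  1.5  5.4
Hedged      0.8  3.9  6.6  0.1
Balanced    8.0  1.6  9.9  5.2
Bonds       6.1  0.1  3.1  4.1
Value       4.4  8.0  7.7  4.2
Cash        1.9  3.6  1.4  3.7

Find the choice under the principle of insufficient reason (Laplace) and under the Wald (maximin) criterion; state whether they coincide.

Row averages: Growth=2.425, Equity=5.65, Hedged=2.85, Balanced=6.175, Bonds=3.35, Value=6.075, Cash=2.65
Highest average = 6.175 → Balanced.
Row minima: Growth=0.2, Equity=1.5, Hedged=0.1, Balanced=1.6, Bonds=0.1, Value=4.2, Cash=1.4
Best worst-case = 4.2 → Value.

laplace → Balanced; maximin → Value (disagree)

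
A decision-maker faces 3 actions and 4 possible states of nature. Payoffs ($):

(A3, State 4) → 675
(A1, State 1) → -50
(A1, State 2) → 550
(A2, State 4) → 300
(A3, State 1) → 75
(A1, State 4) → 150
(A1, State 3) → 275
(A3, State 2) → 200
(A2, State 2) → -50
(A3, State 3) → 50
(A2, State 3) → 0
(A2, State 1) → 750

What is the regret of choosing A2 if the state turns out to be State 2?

Best payoff under State 2 is 550.
Regret = 550 − (-50) = 600.

600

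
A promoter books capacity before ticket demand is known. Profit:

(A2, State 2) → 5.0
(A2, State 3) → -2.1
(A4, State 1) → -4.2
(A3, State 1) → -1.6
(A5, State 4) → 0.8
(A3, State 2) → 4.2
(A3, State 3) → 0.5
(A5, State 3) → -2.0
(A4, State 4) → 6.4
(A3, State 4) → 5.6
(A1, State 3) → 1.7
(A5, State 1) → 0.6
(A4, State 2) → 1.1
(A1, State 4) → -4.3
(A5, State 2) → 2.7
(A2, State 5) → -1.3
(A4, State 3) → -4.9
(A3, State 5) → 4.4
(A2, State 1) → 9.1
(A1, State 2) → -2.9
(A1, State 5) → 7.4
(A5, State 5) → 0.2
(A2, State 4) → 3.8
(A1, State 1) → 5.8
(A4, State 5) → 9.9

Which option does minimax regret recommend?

A5

Column bests: State 1=9.1, State 2=5.0, State 3=1.7, State 4=6.4, State 5=9.9.
A1 regrets: 3.3, 7.9, 0.0, 10.7, 2.5 → max 10.7
A2 regrets: 0.0, 0.0, 3.8, 2.6, 11.2 → max 11.2
A3 regrets: 10.7, 0.8, 1.2, 0.8, 5.5 → max 10.7
A4 regrets: 13.3, 3.9, 6.6, 0.0, 0.0 → max 13.3
A5 regrets: 8.5, 2.3, 3.7, 5.6, 9.7 → max 9.7
Smallest max regret = 9.7 → A5.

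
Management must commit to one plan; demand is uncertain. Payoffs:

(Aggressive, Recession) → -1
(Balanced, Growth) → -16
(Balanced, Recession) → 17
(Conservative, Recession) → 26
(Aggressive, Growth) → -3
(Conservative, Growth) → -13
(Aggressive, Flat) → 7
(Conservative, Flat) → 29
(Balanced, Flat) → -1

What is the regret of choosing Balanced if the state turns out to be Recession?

Best payoff under Recession is 26.
Regret = 26 − 17 = 9.

9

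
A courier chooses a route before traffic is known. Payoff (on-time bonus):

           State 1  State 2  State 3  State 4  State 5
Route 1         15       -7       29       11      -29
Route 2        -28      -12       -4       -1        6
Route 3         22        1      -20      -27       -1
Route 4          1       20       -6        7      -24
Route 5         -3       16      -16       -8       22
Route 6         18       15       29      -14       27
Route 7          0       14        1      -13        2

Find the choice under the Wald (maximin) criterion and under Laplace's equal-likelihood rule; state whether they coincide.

maximin → Route 7; laplace → Route 6 (disagree)

Row minima: Route 1=-29, Route 2=-28, Route 3=-27, Route 4=-24, Route 5=-16, Route 6=-14, Route 7=-13
Best worst-case = -13 → Route 7.
Row averages: Route 1=3.8, Route 2=-7.8, Route 3=-5, Route 4=-0.4, Route 5=2.2, Route 6=15, Route 7=0.8
Highest average = 15 → Route 6.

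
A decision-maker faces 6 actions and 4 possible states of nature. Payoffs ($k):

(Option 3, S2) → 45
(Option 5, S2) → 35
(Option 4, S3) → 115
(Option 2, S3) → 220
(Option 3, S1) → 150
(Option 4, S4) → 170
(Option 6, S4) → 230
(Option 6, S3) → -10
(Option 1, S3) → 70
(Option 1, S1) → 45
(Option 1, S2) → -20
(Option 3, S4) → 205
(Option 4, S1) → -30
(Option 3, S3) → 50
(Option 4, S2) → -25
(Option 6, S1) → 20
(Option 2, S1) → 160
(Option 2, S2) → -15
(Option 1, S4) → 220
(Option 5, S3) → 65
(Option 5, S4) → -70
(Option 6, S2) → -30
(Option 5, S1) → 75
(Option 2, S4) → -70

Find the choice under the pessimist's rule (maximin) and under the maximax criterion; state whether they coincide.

Row minima: Option 1=-20, Option 2=-70, Option 3=45, Option 4=-30, Option 5=-70, Option 6=-30
Best worst-case = 45 → Option 3.
Row maxima: Option 1=220, Option 2=220, Option 3=205, Option 4=170, Option 5=75, Option 6=230
Best best-case = 230 → Option 6.

maximin → Option 3; maximax → Option 6 (disagree)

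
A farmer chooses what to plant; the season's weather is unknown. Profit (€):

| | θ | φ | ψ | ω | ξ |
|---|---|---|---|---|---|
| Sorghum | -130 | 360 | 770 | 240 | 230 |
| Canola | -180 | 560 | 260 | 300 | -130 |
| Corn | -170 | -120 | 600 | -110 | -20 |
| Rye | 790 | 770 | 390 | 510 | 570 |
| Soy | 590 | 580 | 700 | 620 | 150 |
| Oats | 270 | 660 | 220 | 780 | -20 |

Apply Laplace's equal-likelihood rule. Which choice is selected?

Rye

Row averages: Sorghum=294, Canola=162, Corn=36, Rye=606, Soy=528, Oats=382
Highest average = 606 → Rye.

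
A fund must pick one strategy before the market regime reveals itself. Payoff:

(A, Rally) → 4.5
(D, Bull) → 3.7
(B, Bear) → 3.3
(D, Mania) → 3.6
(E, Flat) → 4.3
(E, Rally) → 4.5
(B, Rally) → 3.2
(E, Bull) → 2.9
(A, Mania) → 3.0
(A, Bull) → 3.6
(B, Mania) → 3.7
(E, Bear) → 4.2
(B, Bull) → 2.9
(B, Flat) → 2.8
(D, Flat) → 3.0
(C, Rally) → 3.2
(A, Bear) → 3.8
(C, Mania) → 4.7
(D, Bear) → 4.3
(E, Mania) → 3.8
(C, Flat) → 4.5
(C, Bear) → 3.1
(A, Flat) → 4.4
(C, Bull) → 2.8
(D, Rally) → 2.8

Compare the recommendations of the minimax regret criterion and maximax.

Column bests: Bear=4.3, Flat=4.5, Bull=3.7, Rally=4.5, Mania=4.7.
A regrets: 0.5, 0.1, 0.1, 0.0, 1.7 → max 1.7
B regrets: 1.0, 1.7, 0.8, 1.3, 1.0 → max 1.7
C regrets: 1.2, 0.0, 0.9, 1.3, 0.0 → max 1.3
D regrets: 0.0, 1.5, 0.0, 1.7, 1.1 → max 1.7
E regrets: 0.1, 0.2, 0.8, 0.0, 0.9 → max 0.9
Smallest max regret = 0.9 → E.
Row maxima: A=4.5, B=3.7, C=4.7, D=4.3, E=4.5
Best best-case = 4.7 → C.

minimax regret → E; maximax → C (disagree)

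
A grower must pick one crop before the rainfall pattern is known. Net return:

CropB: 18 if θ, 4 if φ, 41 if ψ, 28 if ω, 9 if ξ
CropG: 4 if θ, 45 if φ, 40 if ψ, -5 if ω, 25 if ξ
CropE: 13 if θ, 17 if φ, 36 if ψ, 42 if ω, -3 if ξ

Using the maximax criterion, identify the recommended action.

Row maxima: CropB=41, CropG=45, CropE=42
Best best-case = 45 → CropG.

CropG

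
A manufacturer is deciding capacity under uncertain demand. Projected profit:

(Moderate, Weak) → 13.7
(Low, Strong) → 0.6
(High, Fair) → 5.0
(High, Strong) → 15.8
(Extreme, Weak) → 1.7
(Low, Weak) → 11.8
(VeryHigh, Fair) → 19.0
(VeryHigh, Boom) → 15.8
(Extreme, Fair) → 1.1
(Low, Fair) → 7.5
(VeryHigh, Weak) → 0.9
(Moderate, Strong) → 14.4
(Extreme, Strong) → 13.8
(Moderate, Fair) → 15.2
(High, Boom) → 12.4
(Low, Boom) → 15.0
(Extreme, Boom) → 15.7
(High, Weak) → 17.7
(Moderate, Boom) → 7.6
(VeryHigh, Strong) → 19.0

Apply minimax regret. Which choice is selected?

Column bests: Weak=17.7, Fair=19.0, Strong=19.0, Boom=15.8.
Low regrets: 5.9, 11.5, 18.4, 0.8 → max 18.4
Moderate regrets: 4.0, 3.8, 4.6, 8.2 → max 8.2
High regrets: 0.0, 14.0, 3.2, 3.4 → max 14.0
VeryHigh regrets: 16.8, 0.0, 0.0, 0.0 → max 16.8
Extreme regrets: 16.0, 17.9, 5.2, 0.1 → max 17.9
Smallest max regret = 8.2 → Moderate.

Moderate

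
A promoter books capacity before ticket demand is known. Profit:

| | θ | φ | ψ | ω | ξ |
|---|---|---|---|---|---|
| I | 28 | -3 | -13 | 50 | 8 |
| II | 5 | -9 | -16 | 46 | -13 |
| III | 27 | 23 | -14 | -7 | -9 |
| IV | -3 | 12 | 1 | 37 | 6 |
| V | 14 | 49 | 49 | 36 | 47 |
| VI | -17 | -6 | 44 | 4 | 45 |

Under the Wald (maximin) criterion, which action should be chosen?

Row minima: I=-13, II=-16, III=-14, IV=-3, V=14, VI=-17
Best worst-case = 14 → V.

V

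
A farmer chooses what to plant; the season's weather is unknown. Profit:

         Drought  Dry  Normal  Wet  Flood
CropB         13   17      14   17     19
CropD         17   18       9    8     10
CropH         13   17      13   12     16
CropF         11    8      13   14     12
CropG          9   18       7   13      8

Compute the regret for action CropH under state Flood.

3

Best payoff under Flood is 19.
Regret = 19 − 16 = 3.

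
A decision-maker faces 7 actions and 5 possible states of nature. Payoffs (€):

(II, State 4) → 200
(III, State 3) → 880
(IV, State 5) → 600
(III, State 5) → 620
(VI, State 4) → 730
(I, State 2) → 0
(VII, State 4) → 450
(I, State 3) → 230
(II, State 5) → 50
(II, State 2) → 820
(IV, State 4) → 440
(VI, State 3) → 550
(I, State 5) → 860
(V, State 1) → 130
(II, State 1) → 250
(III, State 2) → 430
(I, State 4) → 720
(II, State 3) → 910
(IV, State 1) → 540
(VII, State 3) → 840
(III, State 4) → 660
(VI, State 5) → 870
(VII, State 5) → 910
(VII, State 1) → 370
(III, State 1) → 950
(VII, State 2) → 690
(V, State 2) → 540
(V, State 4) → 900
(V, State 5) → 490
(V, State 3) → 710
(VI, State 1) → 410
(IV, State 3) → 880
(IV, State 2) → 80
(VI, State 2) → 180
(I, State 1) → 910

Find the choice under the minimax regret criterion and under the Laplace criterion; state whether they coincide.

minimax regret → III; laplace → III (agree)

Column bests: State 1=950, State 2=820, State 3=910, State 4=900, State 5=910.
I regrets: 40, 820, 680, 180, 50 → max 820
II regrets: 700, 0, 0, 700, 860 → max 860
III regrets: 0, 390, 30, 240, 290 → max 390
IV regrets: 410, 740, 30, 460, 310 → max 740
V regrets: 820, 280, 200, 0, 420 → max 820
VI regrets: 540, 640, 360, 170, 40 → max 640
VII regrets: 580, 130, 70, 450, 0 → max 580
Smallest max regret = 390 → III.
Row averages: I=544, II=446, III=708, IV=508, V=554, VI=548, VII=652
Highest average = 708 → III.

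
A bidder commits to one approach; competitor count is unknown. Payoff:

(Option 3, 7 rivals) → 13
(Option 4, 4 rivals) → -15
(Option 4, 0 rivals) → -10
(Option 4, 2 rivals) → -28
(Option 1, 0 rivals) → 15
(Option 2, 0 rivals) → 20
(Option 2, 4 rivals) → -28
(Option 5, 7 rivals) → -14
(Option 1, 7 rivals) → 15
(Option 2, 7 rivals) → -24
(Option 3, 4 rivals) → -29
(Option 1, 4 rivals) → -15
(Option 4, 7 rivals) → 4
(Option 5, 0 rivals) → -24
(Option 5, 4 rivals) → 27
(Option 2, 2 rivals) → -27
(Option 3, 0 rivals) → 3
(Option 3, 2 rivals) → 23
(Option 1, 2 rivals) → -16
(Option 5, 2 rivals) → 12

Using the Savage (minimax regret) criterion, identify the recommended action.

Option 1

Column bests: 0 rivals=20, 2 rivals=23, 4 rivals=27, 7 rivals=15.
Option 1 regrets: 5, 39, 42, 0 → max 42
Option 2 regrets: 0, 50, 55, 39 → max 55
Option 3 regrets: 17, 0, 56, 2 → max 56
Option 4 regrets: 30, 51, 42, 11 → max 51
Option 5 regrets: 44, 11, 0, 29 → max 44
Smallest max regret = 42 → Option 1.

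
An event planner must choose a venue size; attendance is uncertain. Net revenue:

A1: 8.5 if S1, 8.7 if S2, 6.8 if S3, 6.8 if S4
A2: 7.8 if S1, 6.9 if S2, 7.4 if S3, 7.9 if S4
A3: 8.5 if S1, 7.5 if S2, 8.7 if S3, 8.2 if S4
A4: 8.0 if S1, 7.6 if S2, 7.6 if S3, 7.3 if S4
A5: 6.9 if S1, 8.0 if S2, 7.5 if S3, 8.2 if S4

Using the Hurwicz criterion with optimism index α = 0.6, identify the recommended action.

A3

A1: 0.6·8.7 + 0.4·6.8 = 7.94
A2: 0.6·7.9 + 0.4·6.9 = 7.5
A3: 0.6·8.7 + 0.4·7.5 = 8.22
A4: 0.6·8.0 + 0.4·7.3 = 7.72
A5: 0.6·8.2 + 0.4·6.9 = 7.68
Highest Hurwicz score = 8.22 → A3.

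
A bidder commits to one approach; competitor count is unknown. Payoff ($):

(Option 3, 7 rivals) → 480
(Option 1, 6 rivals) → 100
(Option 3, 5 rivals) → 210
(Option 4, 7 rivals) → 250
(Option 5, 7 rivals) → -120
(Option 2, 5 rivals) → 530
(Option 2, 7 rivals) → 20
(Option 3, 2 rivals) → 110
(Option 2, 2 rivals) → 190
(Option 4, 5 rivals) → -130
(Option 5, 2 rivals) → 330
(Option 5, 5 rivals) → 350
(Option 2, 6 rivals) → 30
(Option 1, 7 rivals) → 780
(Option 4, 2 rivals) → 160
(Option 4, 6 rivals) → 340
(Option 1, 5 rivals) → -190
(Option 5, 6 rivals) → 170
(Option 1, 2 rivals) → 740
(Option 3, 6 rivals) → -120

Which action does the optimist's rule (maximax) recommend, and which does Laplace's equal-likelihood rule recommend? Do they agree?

maximax → Option 1; laplace → Option 1 (agree)

Row maxima: Option 1=780, Option 2=530, Option 3=480, Option 4=340, Option 5=350
Best best-case = 780 → Option 1.
Row averages: Option 1=357.5, Option 2=192.5, Option 3=170, Option 4=155, Option 5=182.5
Highest average = 357.5 → Option 1.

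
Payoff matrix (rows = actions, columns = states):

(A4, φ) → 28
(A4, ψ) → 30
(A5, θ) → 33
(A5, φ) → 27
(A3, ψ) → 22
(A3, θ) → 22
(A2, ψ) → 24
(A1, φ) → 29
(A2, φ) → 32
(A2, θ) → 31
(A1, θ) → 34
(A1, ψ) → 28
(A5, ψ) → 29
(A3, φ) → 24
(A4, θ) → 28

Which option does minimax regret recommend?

Column bests: θ=34, φ=32, ψ=30.
A1 regrets: 0, 3, 2 → max 3
A2 regrets: 3, 0, 6 → max 6
A3 regrets: 12, 8, 8 → max 12
A4 regrets: 6, 4, 0 → max 6
A5 regrets: 1, 5, 1 → max 5
Smallest max regret = 3 → A1.

A1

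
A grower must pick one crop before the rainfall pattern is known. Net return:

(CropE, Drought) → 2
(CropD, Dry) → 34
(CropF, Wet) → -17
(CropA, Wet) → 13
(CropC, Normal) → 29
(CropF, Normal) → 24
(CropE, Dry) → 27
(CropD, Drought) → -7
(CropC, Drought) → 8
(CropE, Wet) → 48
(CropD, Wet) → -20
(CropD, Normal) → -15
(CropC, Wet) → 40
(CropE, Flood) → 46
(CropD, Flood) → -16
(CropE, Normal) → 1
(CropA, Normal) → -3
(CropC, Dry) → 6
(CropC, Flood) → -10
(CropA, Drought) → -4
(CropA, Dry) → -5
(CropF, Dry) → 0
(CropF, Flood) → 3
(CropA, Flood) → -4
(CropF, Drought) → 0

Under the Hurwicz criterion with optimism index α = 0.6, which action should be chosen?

CropD: 0.6·34 + 0.4·(-20) = 12.4
CropA: 0.6·13 + 0.4·(-5) = 5.8
CropC: 0.6·40 + 0.4·(-10) = 20
CropE: 0.6·48 + 0.4·1 = 29.2
CropF: 0.6·24 + 0.4·(-17) = 7.6
Highest Hurwicz score = 29.2 → CropE.

CropE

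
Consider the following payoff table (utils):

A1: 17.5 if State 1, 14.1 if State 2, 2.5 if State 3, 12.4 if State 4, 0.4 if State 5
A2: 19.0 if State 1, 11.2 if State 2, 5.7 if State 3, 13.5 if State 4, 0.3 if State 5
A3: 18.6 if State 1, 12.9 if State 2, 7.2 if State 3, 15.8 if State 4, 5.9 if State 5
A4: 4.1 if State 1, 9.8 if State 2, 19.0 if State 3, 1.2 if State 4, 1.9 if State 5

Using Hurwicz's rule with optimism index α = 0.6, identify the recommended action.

A3

A1: 0.6·17.5 + 0.4·0.4 = 10.66
A2: 0.6·19.0 + 0.4·0.3 = 11.52
A3: 0.6·18.6 + 0.4·5.9 = 13.52
A4: 0.6·19.0 + 0.4·1.2 = 11.88
Highest Hurwicz score = 13.52 → A3.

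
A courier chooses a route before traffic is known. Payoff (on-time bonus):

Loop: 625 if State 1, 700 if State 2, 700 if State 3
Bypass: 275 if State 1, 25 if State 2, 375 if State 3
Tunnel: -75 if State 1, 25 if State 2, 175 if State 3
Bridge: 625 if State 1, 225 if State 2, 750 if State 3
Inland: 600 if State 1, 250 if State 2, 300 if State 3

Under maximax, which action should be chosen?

Row maxima: Loop=700, Bypass=375, Tunnel=175, Bridge=750, Inland=600
Best best-case = 750 → Bridge.

Bridge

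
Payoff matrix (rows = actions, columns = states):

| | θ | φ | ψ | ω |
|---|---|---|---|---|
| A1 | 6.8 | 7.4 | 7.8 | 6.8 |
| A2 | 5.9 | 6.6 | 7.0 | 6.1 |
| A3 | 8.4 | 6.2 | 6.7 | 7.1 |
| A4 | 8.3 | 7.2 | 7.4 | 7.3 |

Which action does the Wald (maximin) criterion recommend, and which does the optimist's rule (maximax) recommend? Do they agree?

Row minima: A1=6.8, A2=5.9, A3=6.2, A4=7.2
Best worst-case = 7.2 → A4.
Row maxima: A1=7.8, A2=7.0, A3=8.4, A4=8.3
Best best-case = 8.4 → A3.

maximin → A4; maximax → A3 (disagree)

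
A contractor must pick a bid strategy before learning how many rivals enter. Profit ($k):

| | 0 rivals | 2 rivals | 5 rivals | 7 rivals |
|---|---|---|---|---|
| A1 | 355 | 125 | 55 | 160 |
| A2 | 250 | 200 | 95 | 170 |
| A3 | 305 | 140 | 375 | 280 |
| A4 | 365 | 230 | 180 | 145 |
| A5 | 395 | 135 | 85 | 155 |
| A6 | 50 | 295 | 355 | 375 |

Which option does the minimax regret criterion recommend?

Column bests: 0 rivals=395, 2 rivals=295, 5 rivals=375, 7 rivals=375.
A1 regrets: 40, 170, 320, 215 → max 320
A2 regrets: 145, 95, 280, 205 → max 280
A3 regrets: 90, 155, 0, 95 → max 155
A4 regrets: 30, 65, 195, 230 → max 230
A5 regrets: 0, 160, 290, 220 → max 290
A6 regrets: 345, 0, 20, 0 → max 345
Smallest max regret = 155 → A3.

A3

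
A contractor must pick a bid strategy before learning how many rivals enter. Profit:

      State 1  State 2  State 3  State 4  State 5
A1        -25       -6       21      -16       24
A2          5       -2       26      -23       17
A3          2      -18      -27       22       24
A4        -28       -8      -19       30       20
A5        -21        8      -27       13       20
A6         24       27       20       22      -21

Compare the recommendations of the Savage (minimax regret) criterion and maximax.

minimax regret → A6; maximax → A4 (disagree)

Column bests: State 1=24, State 2=27, State 3=26, State 4=30, State 5=24.
A1 regrets: 49, 33, 5, 46, 0 → max 49
A2 regrets: 19, 29, 0, 53, 7 → max 53
A3 regrets: 22, 45, 53, 8, 0 → max 53
A4 regrets: 52, 35, 45, 0, 4 → max 52
A5 regrets: 45, 19, 53, 17, 4 → max 53
A6 regrets: 0, 0, 6, 8, 45 → max 45
Smallest max regret = 45 → A6.
Row maxima: A1=24, A2=26, A3=24, A4=30, A5=20, A6=27
Best best-case = 30 → A4.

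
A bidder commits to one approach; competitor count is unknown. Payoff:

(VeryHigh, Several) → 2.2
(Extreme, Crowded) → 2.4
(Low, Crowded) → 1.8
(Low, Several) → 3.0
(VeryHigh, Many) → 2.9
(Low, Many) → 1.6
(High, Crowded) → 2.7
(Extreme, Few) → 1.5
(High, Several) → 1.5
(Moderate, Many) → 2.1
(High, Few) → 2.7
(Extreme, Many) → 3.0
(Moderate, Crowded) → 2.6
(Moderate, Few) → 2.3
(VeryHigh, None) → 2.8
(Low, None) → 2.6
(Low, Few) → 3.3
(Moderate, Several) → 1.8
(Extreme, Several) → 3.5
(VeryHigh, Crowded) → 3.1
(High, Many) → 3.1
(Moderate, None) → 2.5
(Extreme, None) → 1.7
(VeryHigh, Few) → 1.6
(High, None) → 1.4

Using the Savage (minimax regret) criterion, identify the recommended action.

Low

Column bests: None=2.8, Few=3.3, Several=3.5, Many=3.1, Crowded=3.1.
Low regrets: 0.2, 0.0, 0.5, 1.5, 1.3 → max 1.5
Moderate regrets: 0.3, 1.0, 1.7, 1.0, 0.5 → max 1.7
High regrets: 1.4, 0.6, 2.0, 0.0, 0.4 → max 2.0
VeryHigh regrets: 0.0, 1.7, 1.3, 0.2, 0.0 → max 1.7
Extreme regrets: 1.1, 1.8, 0.0, 0.1, 0.7 → max 1.8
Smallest max regret = 1.5 → Low.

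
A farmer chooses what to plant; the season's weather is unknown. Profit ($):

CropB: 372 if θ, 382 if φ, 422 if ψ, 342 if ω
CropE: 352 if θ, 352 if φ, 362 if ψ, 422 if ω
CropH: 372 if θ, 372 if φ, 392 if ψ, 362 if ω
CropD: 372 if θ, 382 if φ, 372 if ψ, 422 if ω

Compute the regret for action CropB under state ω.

Best payoff under ω is 422.
Regret = 422 − 342 = 80.

80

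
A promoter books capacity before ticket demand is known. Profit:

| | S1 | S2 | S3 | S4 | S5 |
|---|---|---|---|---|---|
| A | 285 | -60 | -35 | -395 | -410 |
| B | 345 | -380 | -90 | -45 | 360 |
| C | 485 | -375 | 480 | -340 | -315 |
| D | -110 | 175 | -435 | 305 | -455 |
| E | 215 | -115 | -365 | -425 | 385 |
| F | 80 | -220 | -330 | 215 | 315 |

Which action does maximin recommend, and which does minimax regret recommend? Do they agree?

maximin → F; minimax regret → B (disagree)

Row minima: A=-410, B=-380, C=-375, D=-455, E=-425, F=-330
Best worst-case = -330 → F.
Column bests: S1=485, S2=175, S3=480, S4=305, S5=385.
A regrets: 200, 235, 515, 700, 795 → max 795
B regrets: 140, 555, 570, 350, 25 → max 570
C regrets: 0, 550, 0, 645, 700 → max 700
D regrets: 595, 0, 915, 0, 840 → max 915
E regrets: 270, 290, 845, 730, 0 → max 845
F regrets: 405, 395, 810, 90, 70 → max 810
Smallest max regret = 570 → B.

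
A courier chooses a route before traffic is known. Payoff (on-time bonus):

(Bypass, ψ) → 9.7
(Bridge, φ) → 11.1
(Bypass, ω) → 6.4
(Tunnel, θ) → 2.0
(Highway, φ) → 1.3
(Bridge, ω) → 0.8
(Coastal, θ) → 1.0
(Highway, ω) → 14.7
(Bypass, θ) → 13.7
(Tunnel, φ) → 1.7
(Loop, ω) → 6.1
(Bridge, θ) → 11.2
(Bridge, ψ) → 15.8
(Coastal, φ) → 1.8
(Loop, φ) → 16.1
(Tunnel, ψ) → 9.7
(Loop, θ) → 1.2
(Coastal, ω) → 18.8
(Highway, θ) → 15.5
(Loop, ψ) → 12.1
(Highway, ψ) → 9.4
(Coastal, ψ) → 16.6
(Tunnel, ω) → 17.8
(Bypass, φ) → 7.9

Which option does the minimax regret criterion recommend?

Bypass

Column bests: θ=15.5, φ=16.1, ψ=16.6, ω=18.8.
Bypass regrets: 1.8, 8.2, 6.9, 12.4 → max 12.4
Highway regrets: 0.0, 14.8, 7.2, 4.1 → max 14.8
Loop regrets: 14.3, 0.0, 4.5, 12.7 → max 14.3
Bridge regrets: 4.3, 5.0, 0.8, 18.0 → max 18.0
Tunnel regrets: 13.5, 14.4, 6.9, 1.0 → max 14.4
Coastal regrets: 14.5, 14.3, 0.0, 0.0 → max 14.5
Smallest max regret = 12.4 → Bypass.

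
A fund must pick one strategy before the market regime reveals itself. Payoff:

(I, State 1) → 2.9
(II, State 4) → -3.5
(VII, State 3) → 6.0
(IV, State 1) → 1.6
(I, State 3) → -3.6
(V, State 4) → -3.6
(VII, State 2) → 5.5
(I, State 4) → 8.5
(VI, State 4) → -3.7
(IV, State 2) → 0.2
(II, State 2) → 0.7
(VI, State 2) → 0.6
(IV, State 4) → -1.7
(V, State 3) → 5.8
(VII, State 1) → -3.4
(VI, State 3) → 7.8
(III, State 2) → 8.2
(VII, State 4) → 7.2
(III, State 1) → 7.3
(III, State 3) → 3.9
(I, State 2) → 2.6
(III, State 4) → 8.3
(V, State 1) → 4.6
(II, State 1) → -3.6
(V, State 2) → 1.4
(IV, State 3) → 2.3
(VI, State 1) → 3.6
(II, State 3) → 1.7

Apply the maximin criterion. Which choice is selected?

Row minima: I=-3.6, II=-3.6, III=3.9, IV=-1.7, V=-3.6, VI=-3.7, VII=-3.4
Best worst-case = 3.9 → III.

III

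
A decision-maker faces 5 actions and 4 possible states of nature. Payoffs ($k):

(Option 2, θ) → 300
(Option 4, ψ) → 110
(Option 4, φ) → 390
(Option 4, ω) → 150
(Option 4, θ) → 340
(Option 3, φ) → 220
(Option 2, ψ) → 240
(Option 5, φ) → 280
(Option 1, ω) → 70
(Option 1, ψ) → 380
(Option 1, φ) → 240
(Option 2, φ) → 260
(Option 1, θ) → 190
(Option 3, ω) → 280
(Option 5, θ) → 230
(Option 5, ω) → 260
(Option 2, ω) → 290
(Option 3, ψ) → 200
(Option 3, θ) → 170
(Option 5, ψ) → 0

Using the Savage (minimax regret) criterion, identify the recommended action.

Option 2

Column bests: θ=340, φ=390, ψ=380, ω=290.
Option 1 regrets: 150, 150, 0, 220 → max 220
Option 2 regrets: 40, 130, 140, 0 → max 140
Option 3 regrets: 170, 170, 180, 10 → max 180
Option 4 regrets: 0, 0, 270, 140 → max 270
Option 5 regrets: 110, 110, 380, 30 → max 380
Smallest max regret = 140 → Option 2.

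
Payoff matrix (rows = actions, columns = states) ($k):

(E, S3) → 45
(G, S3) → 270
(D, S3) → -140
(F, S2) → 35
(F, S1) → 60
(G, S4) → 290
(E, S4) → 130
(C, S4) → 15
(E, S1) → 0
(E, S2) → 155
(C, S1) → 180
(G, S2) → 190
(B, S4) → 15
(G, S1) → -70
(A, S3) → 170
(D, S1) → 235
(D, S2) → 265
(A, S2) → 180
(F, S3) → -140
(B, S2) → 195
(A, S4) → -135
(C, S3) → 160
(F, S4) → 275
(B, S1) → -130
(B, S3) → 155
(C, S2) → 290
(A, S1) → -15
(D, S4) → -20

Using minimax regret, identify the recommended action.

Column bests: S1=235, S2=290, S3=270, S4=290.
A regrets: 250, 110, 100, 425 → max 425
B regrets: 365, 95, 115, 275 → max 365
C regrets: 55, 0, 110, 275 → max 275
D regrets: 0, 25, 410, 310 → max 410
E regrets: 235, 135, 225, 160 → max 235
F regrets: 175, 255, 410, 15 → max 410
G regrets: 305, 100, 0, 0 → max 305
Smallest max regret = 235 → E.

E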